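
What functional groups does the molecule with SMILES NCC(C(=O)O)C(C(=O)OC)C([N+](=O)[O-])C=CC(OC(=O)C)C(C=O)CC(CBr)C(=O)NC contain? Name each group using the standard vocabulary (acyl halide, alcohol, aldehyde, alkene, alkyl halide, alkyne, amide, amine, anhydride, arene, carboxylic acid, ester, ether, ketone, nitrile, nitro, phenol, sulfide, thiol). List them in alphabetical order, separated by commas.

aldehyde, alkene, alkyl halide, amide, amine, carboxylic acid, ester, nitro

Working along the chain:
  H2NCH2: –NH2 on an sp³ carbon with no adjacent C=O → amine.
  CH(COOH): pendant –COOH: carbonyl C bonded to C and –OH → carboxylic acid.
  CH(COOCH3): pendant –COOCH3: carbonyl C bonded to C and –OCH3 → ester.
  CH(NO2): –NO2 on an sp³ carbon → nitro (the N=O is not a carbonyl).
  CH=CH: C=C double bond → alkene.
  CH(OCOCH3): pendant –OC(=O)CH3: an acyloxy group → ester.
  CH(CHO): pendant –CHO: carbonyl C bonded to C and H → aldehyde.
  CH(CH2Br): pendant –CH2X: halogen on sp³ carbon → alkyl halide.
  CONHCH3: –C(=O)NHCH3: carbonyl C bonded to C and to N → amide (the N is not an amine).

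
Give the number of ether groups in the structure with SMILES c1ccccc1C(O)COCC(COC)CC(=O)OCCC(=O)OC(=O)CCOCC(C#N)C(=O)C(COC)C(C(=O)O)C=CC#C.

4

C6H5– phenyl ring → arene.
–OH on an sp³ carbon → alcohol (secondary).
C–O–C with sp³ carbons on both sides and no adjacent C=O → ether.
pendant –CH2OCH3: C–O–C linkage → ether.
–C(=O)–O–C with C on the carbonyl side → ester.
two acyl groups sharing one oxygen, –C(=O)–O–C(=O)– → anhydride.
C–O–C with sp³ carbons on both sides and no adjacent C=O → ether.
pendant –C≡N: nitrile.
–C(=O)– with carbon on both sides → ketone.
pendant –CH2OCH3: C–O–C linkage → ether.
pendant –COOH: carbonyl C bonded to C and –OH → carboxylic acid.
C=C double bond → alkene.
C≡C triple bond → alkyne.
Ether appears at: CH2OCH2, CH(CH2OCH3), CH2OCH2, CH(CH2OCH3) → 4.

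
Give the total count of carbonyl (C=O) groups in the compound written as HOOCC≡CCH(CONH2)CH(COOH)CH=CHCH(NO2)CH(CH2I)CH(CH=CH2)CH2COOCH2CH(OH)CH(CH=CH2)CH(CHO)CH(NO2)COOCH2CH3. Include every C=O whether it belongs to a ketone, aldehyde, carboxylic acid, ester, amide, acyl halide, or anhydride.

6

HOOC: carboxylic acid, 1 C=O (running total 1).
CH(CONH2): amide, 1 C=O (running total 2).
CH(COOH): carboxylic acid, 1 C=O (running total 3).
CH2COOCH2: ester, 1 C=O (running total 4).
CH(CHO): aldehyde, 1 C=O (running total 5).
COOCH2CH3: ester, 1 C=O (running total 6).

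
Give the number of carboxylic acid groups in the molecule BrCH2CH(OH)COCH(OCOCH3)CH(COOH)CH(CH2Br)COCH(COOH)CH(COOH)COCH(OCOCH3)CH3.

3

Reading the structure from left to right:
  BrCH2: halogen on an sp³ carbon → alkyl halide.
  CH(OH): –OH on an sp³ carbon → alcohol (secondary).
  CO: –C(=O)– with carbon on both sides → ketone.
  CH(OCOCH3): pendant –OC(=O)CH3: an acyloxy group → ester.
  CH(COOH): pendant –COOH: carbonyl C bonded to C and –OH → carboxylic acid.
  CH(CH2Br): pendant –CH2X: halogen on sp³ carbon → alkyl halide.
  CO: –C(=O)– with carbon on both sides → ketone.
  CH(COOH): pendant –COOH: carbonyl C bonded to C and –OH → carboxylic acid.
  CH(COOH): pendant –COOH: carbonyl C bonded to C and –OH → carboxylic acid.
  CO: –C(=O)– with carbon on both sides → ketone.
  CH(OCOCH3): pendant –OC(=O)CH3: an acyloxy group → ester.
Carboxylic acid appears at: CH(COOH), CH(COOH), CH(COOH) → 3.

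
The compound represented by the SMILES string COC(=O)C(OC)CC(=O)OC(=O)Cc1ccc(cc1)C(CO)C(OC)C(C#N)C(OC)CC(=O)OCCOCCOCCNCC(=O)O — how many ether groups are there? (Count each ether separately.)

Working along the chain:
  CH3OOC: CH3O–C(=O)–: carbonyl C bonded to C and to –OCH3 → ester (not ketone + ether).
  CH(OCH3): pendant –OCH3: C–O–C with sp³ C, no adjacent C=O → ether.
  CH2CO-O-COCH2: two acyl groups sharing one oxygen, –C(=O)–O–C(=O)– → anhydride.
  C6H4: para-disubstituted benzene ring → arene.
  CH(CH2OH): pendant –CH2OH on an sp³ backbone C → alcohol.
  CH(OCH3): pendant –OCH3: C–O–C with sp³ C, no adjacent C=O → ether.
  CH(CN): pendant –C≡N: nitrile.
  CH(OCH3): pendant –OCH3: C–O–C with sp³ C, no adjacent C=O → ether.
  CH2COOCH2: –C(=O)–O–C with C on the carbonyl side → ester.
  CH2OCH2: C–O–C with sp³ carbons on both sides and no adjacent C=O → ether.
  CH2OCH2: C–O–C with sp³ carbons on both sides and no adjacent C=O → ether.
  CH2NHCH2: C–N–C with sp³ carbons and no adjacent C=O → amine (secondary).
  COOH: –COOH: carbonyl C bonded to –OH and C → carboxylic acid (the –OH is not a separate alcohol).
Ether appears at: CH(OCH3), CH(OCH3), CH(OCH3), CH2OCH2, CH2OCH2 → 5.

5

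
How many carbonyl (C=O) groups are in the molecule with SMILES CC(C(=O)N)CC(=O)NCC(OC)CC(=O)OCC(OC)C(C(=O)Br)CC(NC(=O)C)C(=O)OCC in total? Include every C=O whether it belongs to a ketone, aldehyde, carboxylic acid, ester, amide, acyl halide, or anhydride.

6

CH(CONH2): amide, 1 C=O (running total 1).
CH2CONHCH2: amide, 1 C=O (running total 2).
CH2COOCH2: ester, 1 C=O (running total 3).
CH(COBr): acyl halide, 1 C=O (running total 4).
CH(NHCOCH3): amide, 1 C=O (running total 5).
COOCH2CH3: ester, 1 C=O (running total 6).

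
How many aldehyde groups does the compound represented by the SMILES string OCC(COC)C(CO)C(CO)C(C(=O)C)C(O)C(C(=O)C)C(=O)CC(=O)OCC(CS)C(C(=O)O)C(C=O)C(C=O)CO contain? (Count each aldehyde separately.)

2

HO– on an sp³ carbon → alcohol.
pendant –CH2OCH3: C–O–C linkage → ether.
pendant –CH2OH on an sp³ backbone C → alcohol.
pendant –CH2OH on an sp³ backbone C → alcohol.
pendant –COCH3: carbonyl C bonded to two carbons → ketone.
–OH on an sp³ carbon → alcohol (secondary).
pendant –COCH3: carbonyl C bonded to two carbons → ketone.
–C(=O)– with carbon on both sides → ketone.
–C(=O)–O–C with C on the carbonyl side → ester.
pendant –CH2SH → thiol.
pendant –COOH: carbonyl C bonded to C and –OH → carboxylic acid.
pendant –CHO: carbonyl C bonded to C and H → aldehyde.
pendant –CHO: carbonyl C bonded to C and H → aldehyde.
–OH on an sp³ carbon → alcohol.
Aldehyde appears at: CH(CHO), CH(CHO) → 2.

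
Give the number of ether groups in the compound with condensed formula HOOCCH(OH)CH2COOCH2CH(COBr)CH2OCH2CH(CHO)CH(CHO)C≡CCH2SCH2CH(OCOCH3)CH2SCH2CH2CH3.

–COOH: carbonyl C bonded to –OH and C → carboxylic acid (the –OH is not a separate alcohol).
–OH on an sp³ carbon → alcohol (secondary).
–C(=O)–O–C with C on the carbonyl side → ester.
pendant –C(=O)X: carbonyl C bonded to C and halogen → acyl halide.
C–O–C with sp³ carbons on both sides and no adjacent C=O → ether.
pendant –CHO: carbonyl C bonded to C and H → aldehyde.
pendant –CHO: carbonyl C bonded to C and H → aldehyde.
C≡C triple bond → alkyne.
C–S–C linkage → sulfide (thioether).
pendant –OC(=O)CH3: an acyloxy group → ester.
C–S–C linkage → sulfide (thioether).
Ether appears at: CH2OCH2 → 1.

1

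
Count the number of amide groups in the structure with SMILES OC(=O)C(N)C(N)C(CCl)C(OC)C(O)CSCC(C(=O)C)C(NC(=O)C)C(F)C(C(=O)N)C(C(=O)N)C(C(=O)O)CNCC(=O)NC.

Working along the chain:
  HOOC: –COOH: carbonyl C bonded to –OH and C → carboxylic acid (the –OH is not a separate alcohol).
  CH(NH2): –NH2 on an sp³ carbon with no adjacent C=O → amine.
  CH(NH2): –NH2 on an sp³ carbon with no adjacent C=O → amine.
  CH(CH2Cl): pendant –CH2X: halogen on sp³ carbon → alkyl halide.
  CH(OCH3): pendant –OCH3: C–O–C with sp³ C, no adjacent C=O → ether.
  CH(OH): –OH on an sp³ carbon → alcohol (secondary).
  CH2SCH2: C–S–C linkage → sulfide (thioether).
  CH(COCH3): pendant –COCH3: carbonyl C bonded to two carbons → ketone.
  CH(NHCOCH3): pendant –NHC(=O)CH3: N bonded to a carbonyl → amide (not amine).
  CH(F): halogen on an sp³ carbon → alkyl halide.
  CH(CONH2): pendant –CONH2: carbonyl C bonded to C and N → amide.
  CH(CONH2): pendant –CONH2: carbonyl C bonded to C and N → amide.
  CH(COOH): pendant –COOH: carbonyl C bonded to C and –OH → carboxylic acid.
  CH2NHCH2: C–N–C with sp³ carbons and no adjacent C=O → amine (secondary).
  CONHCH3: –C(=O)NHCH3: carbonyl C bonded to C and to N → amide (the N is not an amine).
Amide appears at: CH(NHCOCH3), CH(CONH2), CH(CONH2), CONHCH3 → 4.

4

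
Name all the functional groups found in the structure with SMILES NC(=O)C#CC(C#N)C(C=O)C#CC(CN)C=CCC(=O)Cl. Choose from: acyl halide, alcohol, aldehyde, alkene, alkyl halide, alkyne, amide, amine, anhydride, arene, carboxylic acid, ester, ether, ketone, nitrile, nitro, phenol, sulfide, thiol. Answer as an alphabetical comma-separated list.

acyl halide, aldehyde, alkene, alkyne, amide, amine, nitrile

Reading the structure from left to right:
  H2NCO: –C(=O)NH2: carbonyl C bonded to C and to N → amide (the N is not a separate amine).
  C≡C: C≡C triple bond → alkyne.
  CH(CN): pendant –C≡N: nitrile.
  CH(CHO): pendant –CHO: carbonyl C bonded to C and H → aldehyde.
  C≡C: C≡C triple bond → alkyne.
  CH(CH2NH2): pendant –CH2NH2: N on sp³ C, no adjacent C=O → amine.
  CH=CH: C=C double bond → alkene.
  COCl: –C(=O)Cl: carbonyl C bonded to C and to a halogen → acyl halide (not alkyl halide).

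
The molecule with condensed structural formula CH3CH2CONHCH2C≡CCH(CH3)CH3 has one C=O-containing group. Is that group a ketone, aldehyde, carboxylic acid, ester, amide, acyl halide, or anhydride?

amide

The carbonyl is in the CH2CONHCH2 segment: –C(=O)–N– linkage → amide (the N is not an amine).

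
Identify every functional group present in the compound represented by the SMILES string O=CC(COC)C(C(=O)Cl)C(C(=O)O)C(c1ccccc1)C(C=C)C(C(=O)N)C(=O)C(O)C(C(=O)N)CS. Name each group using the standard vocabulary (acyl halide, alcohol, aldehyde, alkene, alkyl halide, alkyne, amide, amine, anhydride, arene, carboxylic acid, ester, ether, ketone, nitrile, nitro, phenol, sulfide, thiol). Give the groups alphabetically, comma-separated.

acyl halide, alcohol, aldehyde, alkene, amide, arene, carboxylic acid, ether, ketone, thiol

terminal –CHO: carbonyl C bonded to H and C → aldehyde.
pendant –CH2OCH3: C–O–C linkage → ether.
pendant –C(=O)X: carbonyl C bonded to C and halogen → acyl halide.
pendant –COOH: carbonyl C bonded to C and –OH → carboxylic acid.
pendant –C6H5: benzene ring → arene.
pendant –CH=CH2: C=C double bond → alkene.
pendant –CONH2: carbonyl C bonded to C and N → amide.
–C(=O)– with carbon on both sides → ketone.
–OH on an sp³ carbon → alcohol (secondary).
pendant –CONH2: carbonyl C bonded to C and N → amide.
–SH on an sp³ carbon → thiol.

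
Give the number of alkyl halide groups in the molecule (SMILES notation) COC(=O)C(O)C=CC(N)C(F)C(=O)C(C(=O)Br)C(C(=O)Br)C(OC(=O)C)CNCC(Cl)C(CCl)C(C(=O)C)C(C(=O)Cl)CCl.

CH3O–C(=O)–: carbonyl C bonded to C and to –OCH3 → ester (not ketone + ether).
–OH on an sp³ carbon → alcohol (secondary).
C=C double bond → alkene.
–NH2 on an sp³ carbon with no adjacent C=O → amine.
halogen on an sp³ carbon → alkyl halide.
–C(=O)– with carbon on both sides → ketone.
pendant –C(=O)X: carbonyl C bonded to C and halogen → acyl halide.
pendant –C(=O)X: carbonyl C bonded to C and halogen → acyl halide.
pendant –OC(=O)CH3: an acyloxy group → ester.
C–N–C with sp³ carbons and no adjacent C=O → amine (secondary).
halogen on an sp³ carbon → alkyl halide.
pendant –CH2X: halogen on sp³ carbon → alkyl halide.
pendant –COCH3: carbonyl C bonded to two carbons → ketone.
pendant –C(=O)X: carbonyl C bonded to C and halogen → acyl halide.
halogen on an sp³ carbon → alkyl halide.
Alkyl halide appears at: CH(F), CH(Cl), CH(CH2Cl), CH2Cl → 4.

4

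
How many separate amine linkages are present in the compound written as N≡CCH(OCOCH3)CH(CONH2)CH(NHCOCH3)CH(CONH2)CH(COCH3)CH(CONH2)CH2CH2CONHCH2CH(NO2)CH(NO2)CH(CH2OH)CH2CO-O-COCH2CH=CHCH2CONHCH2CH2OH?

0

N≡C–: carbon triple-bonded to nitrogen → nitrile.
pendant –OC(=O)CH3: an acyloxy group → ester.
pendant –CONH2: carbonyl C bonded to C and N → amide.
pendant –NHC(=O)CH3: N bonded to a carbonyl → amide (not amine).
pendant –CONH2: carbonyl C bonded to C and N → amide.
pendant –COCH3: carbonyl C bonded to two carbons → ketone.
pendant –CONH2: carbonyl C bonded to C and N → amide.
–C(=O)–N– linkage → amide (the N is not an amine).
–NO2 on an sp³ carbon → nitro (the N=O is not a carbonyl).
–NO2 on an sp³ carbon → nitro (the N=O is not a carbonyl).
pendant –CH2OH on an sp³ backbone C → alcohol.
two acyl groups sharing one oxygen, –C(=O)–O–C(=O)– → anhydride.
C=C double bond → alkene.
–C(=O)–N– linkage → amide (the N is not an amine).
–OH on an sp³ carbon → alcohol.
No segment is a amine: N≡C is nitrile, not amine; CH(CONH2) is amide, not amine; CH(NHCOCH3) is amide, not amine. → 0.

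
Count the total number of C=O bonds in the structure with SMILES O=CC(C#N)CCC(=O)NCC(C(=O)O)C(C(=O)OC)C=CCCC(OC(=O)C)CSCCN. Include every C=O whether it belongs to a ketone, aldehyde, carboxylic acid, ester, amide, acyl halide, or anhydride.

5

OHC: aldehyde, 1 C=O (running total 1).
CH2CONHCH2: amide, 1 C=O (running total 2).
CH(COOH): carboxylic acid, 1 C=O (running total 3).
CH(COOCH3): ester, 1 C=O (running total 4).
CH(OCOCH3): ester, 1 C=O (running total 5).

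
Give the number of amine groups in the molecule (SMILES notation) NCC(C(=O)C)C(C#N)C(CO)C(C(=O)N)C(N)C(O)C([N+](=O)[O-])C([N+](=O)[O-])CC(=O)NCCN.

Working along the chain:
  H2NCH2: –NH2 on an sp³ carbon with no adjacent C=O → amine.
  CH(COCH3): pendant –COCH3: carbonyl C bonded to two carbons → ketone.
  CH(CN): pendant –C≡N: nitrile.
  CH(CH2OH): pendant –CH2OH on an sp³ backbone C → alcohol.
  CH(CONH2): pendant –CONH2: carbonyl C bonded to C and N → amide.
  CH(NH2): –NH2 on an sp³ carbon with no adjacent C=O → amine.
  CH(OH): –OH on an sp³ carbon → alcohol (secondary).
  CH(NO2): –NO2 on an sp³ carbon → nitro (the N=O is not a carbonyl).
  CH(NO2): –NO2 on an sp³ carbon → nitro (the N=O is not a carbonyl).
  CH2CONHCH2: –C(=O)–N– linkage → amide (the N is not an amine).
  CH2NH2: –NH2 on an sp³ carbon with no adjacent C=O → amine.
Amine appears at: H2NCH2, CH(NH2), CH2NH2 → 3.

3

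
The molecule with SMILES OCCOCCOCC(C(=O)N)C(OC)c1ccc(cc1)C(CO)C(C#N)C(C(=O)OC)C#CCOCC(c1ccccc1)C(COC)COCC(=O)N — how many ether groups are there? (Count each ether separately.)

HO– on an sp³ carbon → alcohol.
C–O–C with sp³ carbons on both sides and no adjacent C=O → ether.
C–O–C with sp³ carbons on both sides and no adjacent C=O → ether.
pendant –CONH2: carbonyl C bonded to C and N → amide.
pendant –OCH3: C–O–C with sp³ C, no adjacent C=O → ether.
para-disubstituted benzene ring → arene.
pendant –CH2OH on an sp³ backbone C → alcohol.
pendant –C≡N: nitrile.
pendant –COOCH3: carbonyl C bonded to C and –OCH3 → ester.
C≡C triple bond → alkyne.
C–O–C with sp³ carbons on both sides and no adjacent C=O → ether.
pendant –C6H5: benzene ring → arene.
pendant –CH2OCH3: C–O–C linkage → ether.
C–O–C with sp³ carbons on both sides and no adjacent C=O → ether.
–C(=O)NH2: carbonyl C bonded to C and to N → amide (the N is not a separate amine).
Ether appears at: CH2OCH2, CH2OCH2, CH(OCH3), CH2OCH2, CH(CH2OCH3), CH2OCH2 → 6.

6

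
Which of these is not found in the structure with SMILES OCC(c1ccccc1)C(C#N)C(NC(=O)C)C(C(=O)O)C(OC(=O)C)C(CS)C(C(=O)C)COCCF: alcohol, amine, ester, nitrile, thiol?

amine

thiol: present (CH(CH2SH) — pendant –CH2SH → thiol).
nitrile: present (CH(CN) — pendant –C≡N: nitrile).
ester: present (CH(OCOCH3) — pendant –OC(=O)CH3: an acyloxy group → ester).
alcohol: present (HOCH2 — HO– on an sp³ carbon → alcohol).
amine: absent. In CH(NHCOCH3), the nitrogen is bonded directly to a carbonyl carbon, making it part of an amide, not a free amine.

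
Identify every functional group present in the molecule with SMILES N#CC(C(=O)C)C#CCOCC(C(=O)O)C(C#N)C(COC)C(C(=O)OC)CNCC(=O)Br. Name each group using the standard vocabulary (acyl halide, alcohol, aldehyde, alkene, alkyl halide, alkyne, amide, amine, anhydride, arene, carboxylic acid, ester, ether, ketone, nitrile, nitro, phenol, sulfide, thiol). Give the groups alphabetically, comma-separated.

acyl halide, alkyne, amine, carboxylic acid, ester, ether, ketone, nitrile

Working along the chain:
  N≡C: N≡C–: carbon triple-bonded to nitrogen → nitrile.
  CH(COCH3): pendant –COCH3: carbonyl C bonded to two carbons → ketone.
  C≡C: C≡C triple bond → alkyne.
  CH2OCH2: C–O–C with sp³ carbons on both sides and no adjacent C=O → ether.
  CH(COOH): pendant –COOH: carbonyl C bonded to C and –OH → carboxylic acid.
  CH(CN): pendant –C≡N: nitrile.
  CH(CH2OCH3): pendant –CH2OCH3: C–O–C linkage → ether.
  CH(COOCH3): pendant –COOCH3: carbonyl C bonded to C and –OCH3 → ester.
  CH2NHCH2: C–N–C with sp³ carbons and no adjacent C=O → amine (secondary).
  COBr: –C(=O)Br: carbonyl C bonded to C and to a halogen → acyl halide (not alkyl halide).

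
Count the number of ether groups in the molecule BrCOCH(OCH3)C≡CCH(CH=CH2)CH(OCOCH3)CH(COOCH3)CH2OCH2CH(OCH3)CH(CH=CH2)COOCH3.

–C(=O)Br: carbonyl C bonded to C and to a halogen → acyl halide (not alkyl halide).
pendant –OCH3: C–O–C with sp³ C, no adjacent C=O → ether.
C≡C triple bond → alkyne.
pendant –CH=CH2: C=C double bond → alkene.
pendant –OC(=O)CH3: an acyloxy group → ester.
pendant –COOCH3: carbonyl C bonded to C and –OCH3 → ester.
C–O–C with sp³ carbons on both sides and no adjacent C=O → ether.
pendant –OCH3: C–O–C with sp³ C, no adjacent C=O → ether.
pendant –CH=CH2: C=C double bond → alkene.
–C(=O)OCH3: carbonyl C bonded to C and to –OCH3 → ester (not ketone + ether).
Ether appears at: CH(OCH3), CH2OCH2, CH(OCH3) → 3.

3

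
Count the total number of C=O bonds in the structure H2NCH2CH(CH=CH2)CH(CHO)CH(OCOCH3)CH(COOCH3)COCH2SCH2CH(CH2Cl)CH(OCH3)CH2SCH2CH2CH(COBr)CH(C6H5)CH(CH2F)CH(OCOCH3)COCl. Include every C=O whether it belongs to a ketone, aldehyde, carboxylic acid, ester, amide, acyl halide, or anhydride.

CH(CHO): aldehyde, 1 C=O (running total 1).
CH(OCOCH3): ester, 1 C=O (running total 2).
CH(COOCH3): ester, 1 C=O (running total 3).
CO: ketone, 1 C=O (running total 4).
CH(COBr): acyl halide, 1 C=O (running total 5).
CH(OCOCH3): ester, 1 C=O (running total 6).
COCl: acyl halide, 1 C=O (running total 7).

7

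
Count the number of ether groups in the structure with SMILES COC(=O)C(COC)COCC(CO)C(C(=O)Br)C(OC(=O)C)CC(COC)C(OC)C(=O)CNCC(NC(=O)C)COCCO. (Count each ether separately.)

Reading the structure from left to right:
  CH3OOC: CH3O–C(=O)–: carbonyl C bonded to C and to –OCH3 → ester (not ketone + ether).
  CH(CH2OCH3): pendant –CH2OCH3: C–O–C linkage → ether.
  CH2OCH2: C–O–C with sp³ carbons on both sides and no adjacent C=O → ether.
  CH(CH2OH): pendant –CH2OH on an sp³ backbone C → alcohol.
  CH(COBr): pendant –C(=O)X: carbonyl C bonded to C and halogen → acyl halide.
  CH(OCOCH3): pendant –OC(=O)CH3: an acyloxy group → ester.
  CH(CH2OCH3): pendant –CH2OCH3: C–O–C linkage → ether.
  CH(OCH3): pendant –OCH3: C–O–C with sp³ C, no adjacent C=O → ether.
  CO: –C(=O)– with carbon on both sides → ketone.
  CH2NHCH2: C–N–C with sp³ carbons and no adjacent C=O → amine (secondary).
  CH(NHCOCH3): pendant –NHC(=O)CH3: N bonded to a carbonyl → amide (not amine).
  CH2OCH2: C–O–C with sp³ carbons on both sides and no adjacent C=O → ether.
  CH2OH: –OH on an sp³ carbon → alcohol.
Ether appears at: CH(CH2OCH3), CH2OCH2, CH(CH2OCH3), CH(OCH3), CH2OCH2 → 5.

5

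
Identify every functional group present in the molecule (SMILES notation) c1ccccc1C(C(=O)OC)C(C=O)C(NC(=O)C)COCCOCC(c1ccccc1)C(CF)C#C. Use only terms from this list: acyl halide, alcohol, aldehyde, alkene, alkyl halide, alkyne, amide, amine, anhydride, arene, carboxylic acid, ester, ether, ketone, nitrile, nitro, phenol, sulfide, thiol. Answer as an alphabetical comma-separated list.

Working along the chain:
  C6H5: C6H5– phenyl ring → arene.
  CH(COOCH3): pendant –COOCH3: carbonyl C bonded to C and –OCH3 → ester.
  CH(CHO): pendant –CHO: carbonyl C bonded to C and H → aldehyde.
  CH(NHCOCH3): pendant –NHC(=O)CH3: N bonded to a carbonyl → amide (not amine).
  CH2OCH2: C–O–C with sp³ carbons on both sides and no adjacent C=O → ether.
  CH2OCH2: C–O–C with sp³ carbons on both sides and no adjacent C=O → ether.
  CH(C6H5): pendant –C6H5: benzene ring → arene.
  CH(CH2F): pendant –CH2X: halogen on sp³ carbon → alkyl halide.
  C≡CH: C≡C triple bond → alkyne.

aldehyde, alkyl halide, alkyne, amide, arene, ester, ether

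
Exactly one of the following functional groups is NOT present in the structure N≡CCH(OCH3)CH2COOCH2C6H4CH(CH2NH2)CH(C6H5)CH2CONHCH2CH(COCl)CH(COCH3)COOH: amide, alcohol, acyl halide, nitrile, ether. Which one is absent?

amide: present (CH2CONHCH2 — –C(=O)–N– linkage → amide (the N is not an amine)).
nitrile: present (N≡C — N≡C–: carbon triple-bonded to nitrogen → nitrile).
ether: present (CH(OCH3) — pendant –OCH3: C–O–C with sp³ C, no adjacent C=O → ether).
acyl halide: present (CH(COCl) — pendant –C(=O)X: carbonyl C bonded to C and halogen → acyl halide).
alcohol: absent. In COOH, the –OH sits on a carbonyl carbon, making it part of a carboxylic acid, not an alcohol.

alcohol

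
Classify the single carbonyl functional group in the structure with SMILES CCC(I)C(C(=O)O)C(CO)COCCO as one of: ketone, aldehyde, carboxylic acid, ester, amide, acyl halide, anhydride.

carboxylic acid

The carbonyl is in the CH(COOH) segment: pendant –COOH: carbonyl C bonded to C and –OH → carboxylic acid.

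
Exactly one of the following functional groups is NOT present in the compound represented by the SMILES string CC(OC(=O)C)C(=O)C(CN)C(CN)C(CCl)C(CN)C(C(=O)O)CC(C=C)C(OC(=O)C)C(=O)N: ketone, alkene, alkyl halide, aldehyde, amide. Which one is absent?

alkyl halide: present (CH(CH2Cl) — pendant –CH2X: halogen on sp³ carbon → alkyl halide).
ketone: present (CO — –C(=O)– with carbon on both sides → ketone).
alkene: present (CH(CH=CH2) — pendant –CH=CH2: C=C double bond → alkene).
amide: present (CONH2 — –C(=O)NH2: carbonyl C bonded to C and to N → amide (the N is not a separate amine)).
aldehyde: absent. In CO, the carbonyl carbon is bonded to two carbons, so it is a ketone, not an aldehyde. In CH(COOH), the carbonyl carbon bears –OH, not –H, so it is a carboxylic acid.

aldehyde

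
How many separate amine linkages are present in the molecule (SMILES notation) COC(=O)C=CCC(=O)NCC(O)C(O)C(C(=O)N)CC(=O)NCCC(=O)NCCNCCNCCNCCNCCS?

Working along the chain:
  CH3OOC: CH3O–C(=O)–: carbonyl C bonded to C and to –OCH3 → ester (not ketone + ether).
  CH=CH: C=C double bond → alkene.
  CH2CONHCH2: –C(=O)–N– linkage → amide (the N is not an amine).
  CH(OH): –OH on an sp³ carbon → alcohol (secondary).
  CH(OH): –OH on an sp³ carbon → alcohol (secondary).
  CH(CONH2): pendant –CONH2: carbonyl C bonded to C and N → amide.
  CH2CONHCH2: –C(=O)–N– linkage → amide (the N is not an amine).
  CH2CONHCH2: –C(=O)–N– linkage → amide (the N is not an amine).
  CH2NHCH2: C–N–C with sp³ carbons and no adjacent C=O → amine (secondary).
  CH2NHCH2: C–N–C with sp³ carbons and no adjacent C=O → amine (secondary).
  CH2NHCH2: C–N–C with sp³ carbons and no adjacent C=O → amine (secondary).
  CH2NHCH2: C–N–C with sp³ carbons and no adjacent C=O → amine (secondary).
  CH2SH: –SH on an sp³ carbon → thiol.
Amine appears at: CH2NHCH2, CH2NHCH2, CH2NHCH2, CH2NHCH2 → 4.

4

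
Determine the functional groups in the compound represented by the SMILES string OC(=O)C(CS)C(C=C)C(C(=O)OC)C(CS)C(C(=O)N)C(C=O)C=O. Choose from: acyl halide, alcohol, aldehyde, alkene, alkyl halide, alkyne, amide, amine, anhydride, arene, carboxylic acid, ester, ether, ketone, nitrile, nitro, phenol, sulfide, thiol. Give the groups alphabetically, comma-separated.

Taking each segment in turn:
  HOOC: –COOH: carbonyl C bonded to –OH and C → carboxylic acid (the –OH is not a separate alcohol).
  CH(CH2SH): pendant –CH2SH → thiol.
  CH(CH=CH2): pendant –CH=CH2: C=C double bond → alkene.
  CH(COOCH3): pendant –COOCH3: carbonyl C bonded to C and –OCH3 → ester.
  CH(CH2SH): pendant –CH2SH → thiol.
  CH(CONH2): pendant –CONH2: carbonyl C bonded to C and N → amide.
  CH(CHO): pendant –CHO: carbonyl C bonded to C and H → aldehyde.
  CHO: terminal –CHO: carbonyl C bonded to H and C → aldehyde.

aldehyde, alkene, amide, carboxylic acid, ester, thiol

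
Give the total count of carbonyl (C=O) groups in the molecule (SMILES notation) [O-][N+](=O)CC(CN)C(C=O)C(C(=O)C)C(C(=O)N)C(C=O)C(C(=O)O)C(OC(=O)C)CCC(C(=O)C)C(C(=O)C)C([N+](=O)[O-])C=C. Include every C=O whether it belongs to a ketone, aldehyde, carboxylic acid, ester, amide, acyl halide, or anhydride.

8

CH(CHO): aldehyde, 1 C=O (running total 1).
CH(COCH3): ketone, 1 C=O (running total 2).
CH(CONH2): amide, 1 C=O (running total 3).
CH(CHO): aldehyde, 1 C=O (running total 4).
CH(COOH): carboxylic acid, 1 C=O (running total 5).
CH(OCOCH3): ester, 1 C=O (running total 6).
CH(COCH3): ketone, 1 C=O (running total 7).
CH(COCH3): ketone, 1 C=O (running total 8).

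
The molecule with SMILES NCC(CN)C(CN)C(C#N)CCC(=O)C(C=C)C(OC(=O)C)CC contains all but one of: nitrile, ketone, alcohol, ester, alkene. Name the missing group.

alcohol

alkene: present (CH(CH=CH2) — pendant –CH=CH2: C=C double bond → alkene).
ketone: present (CO — –C(=O)– with carbon on both sides → ketone).
ester: present (CH(OCOCH3) — pendant –OC(=O)CH3: an acyloxy group → ester).
nitrile: present (CH(CN) — pendant –C≡N: nitrile).
alcohol: no segment matches this pattern.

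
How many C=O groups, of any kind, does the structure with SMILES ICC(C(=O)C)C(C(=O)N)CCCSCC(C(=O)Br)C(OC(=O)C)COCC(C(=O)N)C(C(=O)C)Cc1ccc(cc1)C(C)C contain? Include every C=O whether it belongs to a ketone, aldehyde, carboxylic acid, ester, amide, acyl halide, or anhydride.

CH(COCH3): ketone, 1 C=O (running total 1).
CH(CONH2): amide, 1 C=O (running total 2).
CH(COBr): acyl halide, 1 C=O (running total 3).
CH(OCOCH3): ester, 1 C=O (running total 4).
CH(CONH2): amide, 1 C=O (running total 5).
CH(COCH3): ketone, 1 C=O (running total 6).

6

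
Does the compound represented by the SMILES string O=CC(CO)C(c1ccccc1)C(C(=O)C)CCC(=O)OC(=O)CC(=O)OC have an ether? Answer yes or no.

Taking each segment in turn:
  OHC: terminal –CHO: carbonyl C bonded to H and C → aldehyde.
  CH(CH2OH): pendant –CH2OH on an sp³ backbone C → alcohol.
  CH(C6H5): pendant –C6H5: benzene ring → arene.
  CH(COCH3): pendant –COCH3: carbonyl C bonded to two carbons → ketone.
  CH2CO-O-COCH2: two acyl groups sharing one oxygen, –C(=O)–O–C(=O)– → anhydride.
  COOCH3: –C(=O)OCH3: carbonyl C bonded to C and to –OCH3 → ester (not ketone + ether).
In COOCH3, the C–O–C oxygen is adjacent to a C=O, so it belongs to an ester, not an ether.
The groups actually present are: alcohol, aldehyde, anhydride, arene, ester, ketone.

no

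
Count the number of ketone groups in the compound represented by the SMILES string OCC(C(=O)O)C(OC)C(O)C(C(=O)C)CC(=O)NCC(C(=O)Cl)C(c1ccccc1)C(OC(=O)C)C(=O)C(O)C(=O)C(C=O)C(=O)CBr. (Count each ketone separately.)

4

Taking each segment in turn:
  HOCH2: HO– on an sp³ carbon → alcohol.
  CH(COOH): pendant –COOH: carbonyl C bonded to C and –OH → carboxylic acid.
  CH(OCH3): pendant –OCH3: C–O–C with sp³ C, no adjacent C=O → ether.
  CH(OH): –OH on an sp³ carbon → alcohol (secondary).
  CH(COCH3): pendant –COCH3: carbonyl C bonded to two carbons → ketone.
  CH2CONHCH2: –C(=O)–N– linkage → amide (the N is not an amine).
  CH(COCl): pendant –C(=O)X: carbonyl C bonded to C and halogen → acyl halide.
  CH(C6H5): pendant –C6H5: benzene ring → arene.
  CH(OCOCH3): pendant –OC(=O)CH3: an acyloxy group → ester.
  CO: –C(=O)– with carbon on both sides → ketone.
  CH(OH): –OH on an sp³ carbon → alcohol (secondary).
  CO: –C(=O)– with carbon on both sides → ketone.
  CH(CHO): pendant –CHO: carbonyl C bonded to C and H → aldehyde.
  CO: –C(=O)– with carbon on both sides → ketone.
  CH2Br: halogen on an sp³ carbon → alkyl halide.
Ketone appears at: CH(COCH3), CO, CO, CO → 4.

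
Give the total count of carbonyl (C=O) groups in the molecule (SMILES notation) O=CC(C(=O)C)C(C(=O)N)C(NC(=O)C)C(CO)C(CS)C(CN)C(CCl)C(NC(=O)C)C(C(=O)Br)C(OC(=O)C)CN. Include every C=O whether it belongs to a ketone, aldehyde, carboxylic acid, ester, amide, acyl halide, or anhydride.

7

OHC: aldehyde, 1 C=O (running total 1).
CH(COCH3): ketone, 1 C=O (running total 2).
CH(CONH2): amide, 1 C=O (running total 3).
CH(NHCOCH3): amide, 1 C=O (running total 4).
CH(NHCOCH3): amide, 1 C=O (running total 5).
CH(COBr): acyl halide, 1 C=O (running total 6).
CH(OCOCH3): ester, 1 C=O (running total 7).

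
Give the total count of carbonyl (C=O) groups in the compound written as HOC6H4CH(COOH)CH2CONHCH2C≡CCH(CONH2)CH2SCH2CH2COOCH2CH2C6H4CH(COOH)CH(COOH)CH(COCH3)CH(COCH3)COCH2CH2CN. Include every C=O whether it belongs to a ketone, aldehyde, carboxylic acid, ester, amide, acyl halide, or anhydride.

CH(COOH): carboxylic acid, 1 C=O (running total 1).
CH2CONHCH2: amide, 1 C=O (running total 2).
CH(CONH2): amide, 1 C=O (running total 3).
CH2COOCH2: ester, 1 C=O (running total 4).
CH(COOH): carboxylic acid, 1 C=O (running total 5).
CH(COOH): carboxylic acid, 1 C=O (running total 6).
CH(COCH3): ketone, 1 C=O (running total 7).
CH(COCH3): ketone, 1 C=O (running total 8).
CO: ketone, 1 C=O (running total 9).

9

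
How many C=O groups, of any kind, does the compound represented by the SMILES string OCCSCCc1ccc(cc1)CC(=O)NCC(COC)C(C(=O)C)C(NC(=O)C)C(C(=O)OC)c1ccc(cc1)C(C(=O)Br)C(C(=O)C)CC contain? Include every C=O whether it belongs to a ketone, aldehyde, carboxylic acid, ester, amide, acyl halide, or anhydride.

6

CH2CONHCH2: amide, 1 C=O (running total 1).
CH(COCH3): ketone, 1 C=O (running total 2).
CH(NHCOCH3): amide, 1 C=O (running total 3).
CH(COOCH3): ester, 1 C=O (running total 4).
CH(COBr): acyl halide, 1 C=O (running total 5).
CH(COCH3): ketone, 1 C=O (running total 6).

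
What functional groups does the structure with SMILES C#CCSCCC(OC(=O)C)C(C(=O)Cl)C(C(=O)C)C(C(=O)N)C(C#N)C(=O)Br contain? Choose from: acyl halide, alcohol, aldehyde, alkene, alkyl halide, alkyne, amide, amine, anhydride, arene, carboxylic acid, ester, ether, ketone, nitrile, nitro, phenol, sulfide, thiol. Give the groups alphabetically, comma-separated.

C≡C triple bond → alkyne.
C–S–C linkage → sulfide (thioether).
pendant –OC(=O)CH3: an acyloxy group → ester.
pendant –C(=O)X: carbonyl C bonded to C and halogen → acyl halide.
pendant –COCH3: carbonyl C bonded to two carbons → ketone.
pendant –CONH2: carbonyl C bonded to C and N → amide.
pendant –C≡N: nitrile.
–C(=O)Br: carbonyl C bonded to C and to a halogen → acyl halide (not alkyl halide).

acyl halide, alkyne, amide, ester, ketone, nitrile, sulfide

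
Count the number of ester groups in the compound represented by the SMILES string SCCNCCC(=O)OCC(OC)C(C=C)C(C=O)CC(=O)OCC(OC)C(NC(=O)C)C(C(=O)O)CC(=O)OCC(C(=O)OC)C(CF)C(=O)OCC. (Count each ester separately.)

5

Working along the chain:
  HSCH2: –SH on an sp³ carbon → thiol.
  CH2NHCH2: C–N–C with sp³ carbons and no adjacent C=O → amine (secondary).
  CH2COOCH2: –C(=O)–O–C with C on the carbonyl side → ester.
  CH(OCH3): pendant –OCH3: C–O–C with sp³ C, no adjacent C=O → ether.
  CH(CH=CH2): pendant –CH=CH2: C=C double bond → alkene.
  CH(CHO): pendant –CHO: carbonyl C bonded to C and H → aldehyde.
  CH2COOCH2: –C(=O)–O–C with C on the carbonyl side → ester.
  CH(OCH3): pendant –OCH3: C–O–C with sp³ C, no adjacent C=O → ether.
  CH(NHCOCH3): pendant –NHC(=O)CH3: N bonded to a carbonyl → amide (not amine).
  CH(COOH): pendant –COOH: carbonyl C bonded to C and –OH → carboxylic acid.
  CH2COOCH2: –C(=O)–O–C with C on the carbonyl side → ester.
  CH(COOCH3): pendant –COOCH3: carbonyl C bonded to C and –OCH3 → ester.
  CH(CH2F): pendant –CH2X: halogen on sp³ carbon → alkyl halide.
  COOCH2CH3: –C(=O)OCH2CH3: carbonyl C bonded to C and to –OEt → ester.
Ester appears at: CH2COOCH2, CH2COOCH2, CH2COOCH2, CH(COOCH3), COOCH2CH3 → 5.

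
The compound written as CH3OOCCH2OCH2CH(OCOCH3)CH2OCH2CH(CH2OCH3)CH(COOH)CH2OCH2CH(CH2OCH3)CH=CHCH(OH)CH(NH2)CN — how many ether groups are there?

5

CH3O–C(=O)–: carbonyl C bonded to C and to –OCH3 → ester (not ketone + ether).
C–O–C with sp³ carbons on both sides and no adjacent C=O → ether.
pendant –OC(=O)CH3: an acyloxy group → ester.
C–O–C with sp³ carbons on both sides and no adjacent C=O → ether.
pendant –CH2OCH3: C–O–C linkage → ether.
pendant –COOH: carbonyl C bonded to C and –OH → carboxylic acid.
C–O–C with sp³ carbons on both sides and no adjacent C=O → ether.
pendant –CH2OCH3: C–O–C linkage → ether.
C=C double bond → alkene.
–OH on an sp³ carbon → alcohol (secondary).
–NH2 on an sp³ carbon with no adjacent C=O → amine.
–C≡N: carbon triple-bonded to nitrogen → nitrile.
Ether appears at: CH2OCH2, CH2OCH2, CH(CH2OCH3), CH2OCH2, CH(CH2OCH3) → 5.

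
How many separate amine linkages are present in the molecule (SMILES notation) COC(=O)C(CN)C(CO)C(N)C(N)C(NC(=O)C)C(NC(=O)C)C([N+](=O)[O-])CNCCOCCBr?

CH3O–C(=O)–: carbonyl C bonded to C and to –OCH3 → ester (not ketone + ether).
pendant –CH2NH2: N on sp³ C, no adjacent C=O → amine.
pendant –CH2OH on an sp³ backbone C → alcohol.
–NH2 on an sp³ carbon with no adjacent C=O → amine.
–NH2 on an sp³ carbon with no adjacent C=O → amine.
pendant –NHC(=O)CH3: N bonded to a carbonyl → amide (not amine).
pendant –NHC(=O)CH3: N bonded to a carbonyl → amide (not amine).
–NO2 on an sp³ carbon → nitro (the N=O is not a carbonyl).
C–N–C with sp³ carbons and no adjacent C=O → amine (secondary).
C–O–C with sp³ carbons on both sides and no adjacent C=O → ether.
halogen on an sp³ carbon → alkyl halide.
Amine appears at: CH(CH2NH2), CH(NH2), CH(NH2), CH2NHCH2 → 4.

4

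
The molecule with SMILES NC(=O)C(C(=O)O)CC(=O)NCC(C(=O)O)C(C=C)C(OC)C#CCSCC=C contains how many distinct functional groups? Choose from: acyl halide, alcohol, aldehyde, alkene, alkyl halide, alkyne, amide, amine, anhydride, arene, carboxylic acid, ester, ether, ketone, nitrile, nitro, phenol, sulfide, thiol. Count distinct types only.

6

–C(=O)NH2: carbonyl C bonded to C and to N → amide (the N is not a separate amine).
pendant –COOH: carbonyl C bonded to C and –OH → carboxylic acid.
–C(=O)–N– linkage → amide (the N is not an amine).
pendant –COOH: carbonyl C bonded to C and –OH → carboxylic acid.
pendant –CH=CH2: C=C double bond → alkene.
pendant –OCH3: C–O–C with sp³ C, no adjacent C=O → ether.
C≡C triple bond → alkyne.
C–S–C linkage → sulfide (thioether).
C=C double bond → alkene.
Distinct types present: alkene, alkyne, amide, carboxylic acid, ether, sulfide.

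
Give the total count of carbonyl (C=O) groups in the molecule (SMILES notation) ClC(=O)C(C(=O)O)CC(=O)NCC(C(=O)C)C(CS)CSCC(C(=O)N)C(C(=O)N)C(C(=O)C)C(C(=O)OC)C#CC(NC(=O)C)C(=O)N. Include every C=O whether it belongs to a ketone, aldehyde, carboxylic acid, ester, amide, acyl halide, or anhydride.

ClCO: acyl halide, 1 C=O (running total 1).
CH(COOH): carboxylic acid, 1 C=O (running total 2).
CH2CONHCH2: amide, 1 C=O (running total 3).
CH(COCH3): ketone, 1 C=O (running total 4).
CH(CONH2): amide, 1 C=O (running total 5).
CH(CONH2): amide, 1 C=O (running total 6).
CH(COCH3): ketone, 1 C=O (running total 7).
CH(COOCH3): ester, 1 C=O (running total 8).
CH(NHCOCH3): amide, 1 C=O (running total 9).
CONH2: amide, 1 C=O (running total 10).

10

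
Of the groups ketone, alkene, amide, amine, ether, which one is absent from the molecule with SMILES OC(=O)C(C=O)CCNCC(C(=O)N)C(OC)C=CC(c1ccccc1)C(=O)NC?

amine: present (CH2NHCH2 — C–N–C with sp³ carbons and no adjacent C=O → amine (secondary)).
ether: present (CH(OCH3) — pendant –OCH3: C–O–C with sp³ C, no adjacent C=O → ether).
alkene: present (CH=CH — C=C double bond → alkene).
amide: present (CH(CONH2) — pendant –CONH2: carbonyl C bonded to C and N → amide).
ketone: absent. In each of CH(CONH2) and CONHCH3, the C=O is bonded to nitrogen, which defines an amide, not a ketone. In HOOC, the C=O bears an –OH, making it a carboxylic acid rather than a ketone. In CH(CHO), the carbonyl carbon carries an H, so it is an aldehyde, not a ketone.

ketone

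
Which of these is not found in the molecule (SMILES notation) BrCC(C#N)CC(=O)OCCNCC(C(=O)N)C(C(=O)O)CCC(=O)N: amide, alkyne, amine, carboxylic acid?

alkyne

carboxylic acid: present (CH(COOH) — pendant –COOH: carbonyl C bonded to C and –OH → carboxylic acid).
amide: present (CH(CONH2) — pendant –CONH2: carbonyl C bonded to C and N → amide).
amine: present (CH2NHCH2 — C–N–C with sp³ carbons and no adjacent C=O → amine (secondary)).
alkyne: absent. In CH(CN), the triple bond is C≡N, not C≡C, so it is a nitrile.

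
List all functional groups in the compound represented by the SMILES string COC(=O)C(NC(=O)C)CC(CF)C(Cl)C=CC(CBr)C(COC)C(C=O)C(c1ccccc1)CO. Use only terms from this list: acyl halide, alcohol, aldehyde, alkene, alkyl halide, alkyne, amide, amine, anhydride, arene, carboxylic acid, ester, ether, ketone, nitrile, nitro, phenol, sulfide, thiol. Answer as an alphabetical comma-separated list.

alcohol, aldehyde, alkene, alkyl halide, amide, arene, ester, ether

CH3O–C(=O)–: carbonyl C bonded to C and to –OCH3 → ester (not ketone + ether).
pendant –NHC(=O)CH3: N bonded to a carbonyl → amide (not amine).
pendant –CH2X: halogen on sp³ carbon → alkyl halide.
halogen on an sp³ carbon → alkyl halide.
C=C double bond → alkene.
pendant –CH2X: halogen on sp³ carbon → alkyl halide.
pendant –CH2OCH3: C–O–C linkage → ether.
pendant –CHO: carbonyl C bonded to C and H → aldehyde.
pendant –C6H5: benzene ring → arene.
–OH on an sp³ carbon → alcohol.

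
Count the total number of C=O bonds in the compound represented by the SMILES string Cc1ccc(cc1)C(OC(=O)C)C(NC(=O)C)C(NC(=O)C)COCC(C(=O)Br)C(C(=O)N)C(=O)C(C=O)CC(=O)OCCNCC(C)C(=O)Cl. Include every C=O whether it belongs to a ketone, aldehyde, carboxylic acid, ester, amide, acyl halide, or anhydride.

9

CH(OCOCH3): ester, 1 C=O (running total 1).
CH(NHCOCH3): amide, 1 C=O (running total 2).
CH(NHCOCH3): amide, 1 C=O (running total 3).
CH(COBr): acyl halide, 1 C=O (running total 4).
CH(CONH2): amide, 1 C=O (running total 5).
CO: ketone, 1 C=O (running total 6).
CH(CHO): aldehyde, 1 C=O (running total 7).
CH2COOCH2: ester, 1 C=O (running total 8).
COCl: acyl halide, 1 C=O (running total 9).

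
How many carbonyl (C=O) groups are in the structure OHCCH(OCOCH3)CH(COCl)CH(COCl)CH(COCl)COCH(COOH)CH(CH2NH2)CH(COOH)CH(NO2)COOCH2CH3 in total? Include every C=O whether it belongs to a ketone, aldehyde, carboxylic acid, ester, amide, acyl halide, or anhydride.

OHC: aldehyde, 1 C=O (running total 1).
CH(OCOCH3): ester, 1 C=O (running total 2).
CH(COCl): acyl halide, 1 C=O (running total 3).
CH(COCl): acyl halide, 1 C=O (running total 4).
CH(COCl): acyl halide, 1 C=O (running total 5).
CO: ketone, 1 C=O (running total 6).
CH(COOH): carboxylic acid, 1 C=O (running total 7).
CH(COOH): carboxylic acid, 1 C=O (running total 8).
COOCH2CH3: ester, 1 C=O (running total 9).

9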